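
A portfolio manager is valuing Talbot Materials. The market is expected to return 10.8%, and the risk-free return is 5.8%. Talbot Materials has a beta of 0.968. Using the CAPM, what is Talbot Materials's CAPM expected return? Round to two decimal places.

Market risk premium = E(R_m) − R_f = 10.8% − 5.8% = 5.00%
E(R) = R_f + β × MRP = 5.8% + 0.968 × 5.0% = 10.64%

10.64%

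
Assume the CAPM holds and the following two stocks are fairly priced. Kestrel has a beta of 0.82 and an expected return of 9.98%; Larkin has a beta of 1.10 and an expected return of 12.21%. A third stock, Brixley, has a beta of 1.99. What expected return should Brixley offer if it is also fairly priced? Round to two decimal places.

19.30%

MRP (SML slope) = (12.21% − 9.98%) / (1.10 − 0.82) = 2.23% / 0.28 = 7.9643%
R_f (intercept) = 9.98% − 0.82 × 7.9643% = 3.4493%
E(R_Brixley) = R_f + β × MRP = 3.4493% + 1.99 × 7.9643% = 19.30%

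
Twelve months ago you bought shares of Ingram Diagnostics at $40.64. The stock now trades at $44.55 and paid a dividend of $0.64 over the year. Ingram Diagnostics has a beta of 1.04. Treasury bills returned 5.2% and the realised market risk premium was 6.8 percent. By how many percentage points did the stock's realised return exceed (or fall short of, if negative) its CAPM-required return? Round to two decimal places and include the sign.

Realised HPR = (P1 + D1 − P0) / P0 = (44.55 + 0.64 − 40.64) / 40.64 = 4.55 / 40.64 = 11.1959%
CAPM required = R_f + β·MRP = 5.2% + 1.04 × 6.8% = 12.2720%
α = realised − required = 11.1959% − 12.2720% = -1.08%

-1.08%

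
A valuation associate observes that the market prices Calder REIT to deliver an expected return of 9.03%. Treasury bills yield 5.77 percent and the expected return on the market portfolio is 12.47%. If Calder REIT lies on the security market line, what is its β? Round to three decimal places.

MRP = 12.47% − 5.77% = 6.70%
β = (E(R) − R_f) / MRP = (9.03% − 5.77%) / 6.70% = 3.26% / 6.70% = 0.487

0.487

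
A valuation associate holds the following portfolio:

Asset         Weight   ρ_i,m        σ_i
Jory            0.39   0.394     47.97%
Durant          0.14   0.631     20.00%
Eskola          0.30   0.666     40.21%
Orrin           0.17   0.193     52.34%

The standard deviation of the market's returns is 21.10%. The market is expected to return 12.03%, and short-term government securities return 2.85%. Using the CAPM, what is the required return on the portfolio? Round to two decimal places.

β_Jory = 0.394 × 47.97% / 21.10% = 0.8957
β_Durant = 0.631 × 20.00% / 21.10% = 0.5981
β_Eskola = 0.666 × 40.21% / 21.10% = 1.2692
β_Orrin = 0.193 × 52.34% / 21.10% = 0.4787
β_P = Σ w_i β_i = 0.39×0.8957 + 0.14×0.5981 + 0.30×1.2692 + 0.17×0.4787 = 0.8952
MRP = 12.03% − 2.85% = 9.18%
E(R_P) = R_f + β_P × MRP = 2.85% + 0.8952 × 9.18% = 11.07%

11.07%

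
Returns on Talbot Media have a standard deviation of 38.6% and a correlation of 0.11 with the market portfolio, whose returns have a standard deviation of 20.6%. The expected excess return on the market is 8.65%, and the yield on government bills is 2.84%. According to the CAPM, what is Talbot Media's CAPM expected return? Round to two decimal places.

4.62%

β = ρ × σ_i / σ_m = 0.11 × 38.6% / 20.6% = 0.2061
E(R) = 2.84% + 0.2061 × 8.65% = 4.62%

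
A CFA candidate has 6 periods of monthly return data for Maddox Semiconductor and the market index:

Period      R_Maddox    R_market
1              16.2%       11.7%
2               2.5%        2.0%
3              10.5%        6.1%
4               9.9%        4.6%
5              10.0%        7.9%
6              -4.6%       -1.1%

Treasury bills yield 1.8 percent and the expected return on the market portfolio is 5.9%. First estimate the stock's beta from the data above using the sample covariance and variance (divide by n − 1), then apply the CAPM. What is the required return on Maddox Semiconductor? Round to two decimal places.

Mean R_i = (16.2 + 2.5 + 10.5 + 9.9 + 10.0 − 4.6) / 6 = 7.4167%
Mean R_m = (11.7 + 2.0 + 6.1 + 4.6 + 7.9 − 1.1) / 6 = 5.2000%
Σ(R_i − R̄_i)(R_m − R̄_m) = 156.7900  ⇒  Cov = 156.7900 / 5 = 31.3580
Σ(R_m − R̄_m)² = 100.6400  ⇒  Var(R_m) = 100.6400 / 5 = 20.1280
β = Cov / Var(R_m) = 31.3580 / 20.1280 = 1.5579
MRP = 5.9% − 1.8% = 4.10%
E(R) = R_f + β × MRP = 1.8% + 1.5579 × 4.1% = 8.19%

8.19%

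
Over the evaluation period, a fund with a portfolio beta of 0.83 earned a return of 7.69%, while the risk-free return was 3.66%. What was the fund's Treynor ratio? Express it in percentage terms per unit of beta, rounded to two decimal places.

Treynor = (R_P − R_f) / β_P = (7.69% − 3.66%) / 0.8300 = 4.03% / 0.8300 = 4.86%

4.86%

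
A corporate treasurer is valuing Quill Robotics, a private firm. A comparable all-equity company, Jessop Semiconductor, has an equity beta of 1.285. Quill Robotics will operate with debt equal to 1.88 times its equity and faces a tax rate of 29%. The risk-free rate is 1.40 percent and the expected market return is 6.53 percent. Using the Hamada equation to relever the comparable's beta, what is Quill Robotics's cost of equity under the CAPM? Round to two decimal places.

β_L = β_U × [1 + (1 − t)(D/E)] = 1.285 × [1 + (1 − 0.29) × 1.88]
    = 1.285 × [1 + 0.71 × 1.88] = 1.285 × 2.3348 = 3.0002
MRP = 6.53% − 1.40% = 5.13%
E(R) = R_f + β_L × MRP = 1.40% + 3.0002 × 5.13% = 16.79%

16.79%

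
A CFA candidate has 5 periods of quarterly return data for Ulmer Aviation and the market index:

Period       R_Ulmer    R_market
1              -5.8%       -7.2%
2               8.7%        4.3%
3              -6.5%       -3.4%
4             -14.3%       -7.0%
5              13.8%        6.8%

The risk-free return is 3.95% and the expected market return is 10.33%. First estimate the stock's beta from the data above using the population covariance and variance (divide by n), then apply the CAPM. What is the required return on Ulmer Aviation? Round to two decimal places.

14.91%

Mean R_i = (-5.8 + 8.7 − 6.5 − 14.3 + 13.8) / 5 = -0.8200%
Mean R_m = (-7.2 + 4.3 − 3.4 − 7.0 + 6.8) / 5 = -1.3000%
Σ(R_i − R̄_i)(R_m − R̄_m) = 289.8800  ⇒  Cov = 289.8800 / 5 = 57.9760
Σ(R_m − R̄_m)² = 168.6800  ⇒  Var(R_m) = 168.6800 / 5 = 33.7360
β = Cov / Var(R_m) = 57.9760 / 33.7360 = 1.7185
MRP = 10.33% − 3.95% = 6.38%
E(R) = R_f + β × MRP = 3.95% + 1.7185 × 6.38% = 14.91%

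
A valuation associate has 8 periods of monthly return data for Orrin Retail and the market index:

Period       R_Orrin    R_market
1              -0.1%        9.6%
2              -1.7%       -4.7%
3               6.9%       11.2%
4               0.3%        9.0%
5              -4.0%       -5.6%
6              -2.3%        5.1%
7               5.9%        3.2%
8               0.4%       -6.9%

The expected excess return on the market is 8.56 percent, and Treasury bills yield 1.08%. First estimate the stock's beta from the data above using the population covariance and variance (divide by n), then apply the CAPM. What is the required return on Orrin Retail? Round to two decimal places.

Mean R_i = (-0.1 − 1.7 + 6.9 + 0.3 − 4.0 − 2.3 + 5.9 + 0.4) / 8 = 0.6750%
Mean R_m = (9.6 − 4.7 + 11.2 + 9.0 − 5.6 + 5.1 + 3.2 − 6.9) / 8 = 2.6125%
Σ(R_i − R̄_i)(R_m − R̄_m) = 99.6925  ⇒  Cov = 99.6925 / 8 = 12.4616
Σ(R_m − R̄_m)² = 381.3088  ⇒  Var(R_m) = 381.3088 / 8 = 47.6636
β = Cov / Var(R_m) = 12.4616 / 47.6636 = 0.2614
E(R) = R_f + β × MRP = 1.08% + 0.2614 × 8.56% = 3.32%

3.32%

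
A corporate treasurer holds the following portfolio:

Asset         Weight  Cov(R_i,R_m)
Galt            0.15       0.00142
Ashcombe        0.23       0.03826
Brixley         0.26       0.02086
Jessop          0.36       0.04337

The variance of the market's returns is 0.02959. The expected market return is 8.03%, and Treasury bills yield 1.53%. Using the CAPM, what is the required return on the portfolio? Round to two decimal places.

β_Galt = 0.00142 / 0.02959 = 0.0480
β_Ashcombe = 0.03826 / 0.02959 = 1.2930
β_Brixley = 0.02086 / 0.02959 = 0.7050
β_Jessop = 0.04337 / 0.02959 = 1.4657
β_P = Σ w_i β_i = 0.15×0.0480 + 0.23×1.2930 + 0.26×0.7050 + 0.36×1.4657 = 1.0155
MRP = 8.03% − 1.53% = 6.50%
E(R_P) = R_f + β_P × MRP = 1.53% + 1.0155 × 6.50% = 8.13%

8.13%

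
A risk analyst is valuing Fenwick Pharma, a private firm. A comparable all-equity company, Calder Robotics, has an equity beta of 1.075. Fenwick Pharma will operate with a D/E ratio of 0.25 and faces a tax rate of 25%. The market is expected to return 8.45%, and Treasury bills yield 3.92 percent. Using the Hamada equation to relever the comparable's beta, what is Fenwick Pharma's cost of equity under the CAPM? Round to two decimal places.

9.70%

β_L = β_U × [1 + (1 − t)(D/E)] = 1.075 × [1 + (1 − 0.25) × 0.25]
    = 1.075 × [1 + 0.75 × 0.25] = 1.075 × 1.1875 = 1.2766
MRP = 8.45% − 3.92% = 4.53%
E(R) = R_f + β_L × MRP = 3.92% + 1.2766 × 4.53% = 9.70%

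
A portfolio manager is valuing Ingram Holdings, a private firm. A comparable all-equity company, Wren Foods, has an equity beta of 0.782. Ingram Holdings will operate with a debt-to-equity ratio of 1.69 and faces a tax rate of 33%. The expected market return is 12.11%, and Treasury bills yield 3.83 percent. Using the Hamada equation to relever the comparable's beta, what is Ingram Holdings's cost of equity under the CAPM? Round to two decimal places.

β_L = β_U × [1 + (1 − t)(D/E)] = 0.782 × [1 + (1 − 0.33) × 1.69]
    = 0.782 × [1 + 0.67 × 1.69] = 0.782 × 2.1323 = 1.6675
MRP = 12.11% − 3.83% = 8.28%
E(R) = R_f + β_L × MRP = 3.83% + 1.6675 × 8.28% = 17.64%

17.64%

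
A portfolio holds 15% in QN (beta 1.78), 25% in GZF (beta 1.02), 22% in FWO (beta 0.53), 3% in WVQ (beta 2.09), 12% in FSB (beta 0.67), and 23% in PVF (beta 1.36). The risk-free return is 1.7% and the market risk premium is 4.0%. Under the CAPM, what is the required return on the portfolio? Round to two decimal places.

6.08%

β_P = Σ w_i β_i = 0.15×1.78 + 0.25×1.02 + 0.22×0.53 + 0.03×2.09 + 0.12×0.67 + 0.23×1.36 = 1.0945
E(R_P) = R_f + β_P × MRP = 1.7% + 1.0945 × 4.0% = 6.08%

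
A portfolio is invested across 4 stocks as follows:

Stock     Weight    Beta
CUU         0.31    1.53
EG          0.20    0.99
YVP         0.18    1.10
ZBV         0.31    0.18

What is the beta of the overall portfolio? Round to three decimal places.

0.926

β_P = Σ w_i β_i = 0.31×1.53 + 0.20×0.99 + 0.18×1.10 + 0.31×0.18 = 0.9261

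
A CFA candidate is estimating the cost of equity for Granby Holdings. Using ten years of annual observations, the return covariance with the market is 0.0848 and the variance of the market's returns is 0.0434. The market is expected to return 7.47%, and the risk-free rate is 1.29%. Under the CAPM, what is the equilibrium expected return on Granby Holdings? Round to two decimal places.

β = Cov(R_i, R_m) / Var(R_m) = 0.0848 / 0.0434 = 1.9539
MRP = 7.47% − 1.29% = 6.18%
E(R) = R_f + β × MRP = 1.29% + 1.9539 × 6.18% = 13.37%

13.37%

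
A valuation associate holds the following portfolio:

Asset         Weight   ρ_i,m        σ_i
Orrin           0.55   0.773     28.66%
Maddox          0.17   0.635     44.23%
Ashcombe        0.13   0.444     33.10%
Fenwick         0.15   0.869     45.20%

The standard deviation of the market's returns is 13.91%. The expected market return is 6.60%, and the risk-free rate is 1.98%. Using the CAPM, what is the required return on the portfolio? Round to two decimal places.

β_Orrin = 0.773 × 28.66% / 13.91% = 1.5927
β_Maddox = 0.635 × 44.23% / 13.91% = 2.0191
β_Ashcombe = 0.444 × 33.10% / 13.91% = 1.0565
β_Fenwick = 0.869 × 45.20% / 13.91% = 2.8238
β_P = Σ w_i β_i = 0.55×1.5927 + 0.17×2.0191 + 0.13×1.0565 + 0.15×2.8238 = 1.7801
MRP = 6.60% − 1.98% = 4.62%
E(R_P) = R_f + β_P × MRP = 1.98% + 1.7801 × 4.62% = 10.20%

10.20%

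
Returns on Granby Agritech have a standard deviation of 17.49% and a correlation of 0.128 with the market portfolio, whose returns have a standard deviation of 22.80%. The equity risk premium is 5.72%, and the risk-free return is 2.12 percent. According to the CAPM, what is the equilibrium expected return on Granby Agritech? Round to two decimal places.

2.68%

β = ρ × σ_i / σ_m = 0.128 × 17.49% / 22.80% = 0.0982
E(R) = 2.12% + 0.0982 × 5.72% = 2.68%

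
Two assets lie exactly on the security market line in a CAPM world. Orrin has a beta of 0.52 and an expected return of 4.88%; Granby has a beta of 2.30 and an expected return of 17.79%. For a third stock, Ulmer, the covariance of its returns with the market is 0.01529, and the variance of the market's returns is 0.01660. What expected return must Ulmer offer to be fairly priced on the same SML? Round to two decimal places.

MRP = (17.79% − 4.88%) / (2.30 − 0.52) = 7.2528%
R_f = 4.88% − 0.52 × 7.2528% = 1.1085%
β_Ulmer = Cov / Var(R_m) = 0.01529 / 0.01660 = 0.9211
E(R_Ulmer) = R_f + β × MRP = 1.1085% + 0.9211 × 7.2528% = 7.79%

7.79%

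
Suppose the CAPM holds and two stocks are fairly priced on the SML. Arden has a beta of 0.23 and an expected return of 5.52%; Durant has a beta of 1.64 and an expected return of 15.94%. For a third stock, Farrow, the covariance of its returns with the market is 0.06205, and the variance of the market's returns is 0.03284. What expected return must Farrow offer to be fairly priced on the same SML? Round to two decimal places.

17.78%

MRP = (15.94% − 5.52%) / (1.64 − 0.23) = 7.3901%
R_f = 5.52% − 0.23 × 7.3901% = 3.8203%
β_Farrow = Cov / Var(R_m) = 0.06205 / 0.03284 = 1.8895
E(R_Farrow) = R_f + β × MRP = 3.8203% + 1.8895 × 7.3901% = 17.78%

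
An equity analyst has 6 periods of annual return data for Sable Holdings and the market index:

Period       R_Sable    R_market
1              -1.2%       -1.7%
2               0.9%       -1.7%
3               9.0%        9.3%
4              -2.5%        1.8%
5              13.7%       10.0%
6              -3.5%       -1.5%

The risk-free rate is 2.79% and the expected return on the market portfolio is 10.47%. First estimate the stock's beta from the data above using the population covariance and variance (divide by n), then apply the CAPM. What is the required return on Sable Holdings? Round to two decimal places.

Mean R_i = (-1.2 + 0.9 + 9.0 − 2.5 + 13.7 − 3.5) / 6 = 2.7333%
Mean R_m = (-1.7 − 1.7 + 9.3 + 1.8 + 10.0 − 1.5) / 6 = 2.7000%
Σ(R_i − R̄_i)(R_m − R̄_m) = 177.6800  ⇒  Cov = 177.6800 / 6 = 29.6133
Σ(R_m − R̄_m)² = 154.0200  ⇒  Var(R_m) = 154.0200 / 6 = 25.6700
β = Cov / Var(R_m) = 29.6133 / 25.6700 = 1.1536
MRP = 10.47% − 2.79% = 7.68%
E(R) = R_f + β × MRP = 2.79% + 1.1536 × 7.68% = 11.65%

11.65%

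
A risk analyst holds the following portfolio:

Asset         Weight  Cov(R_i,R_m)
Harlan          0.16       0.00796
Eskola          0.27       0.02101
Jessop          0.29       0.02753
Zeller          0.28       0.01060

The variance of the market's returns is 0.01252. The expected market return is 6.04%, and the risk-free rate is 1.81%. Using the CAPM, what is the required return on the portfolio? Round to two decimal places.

7.86%

β_Harlan = 0.00796 / 0.01252 = 0.6358
β_Eskola = 0.02101 / 0.01252 = 1.6781
β_Jessop = 0.02753 / 0.01252 = 2.1989
β_Zeller = 0.01060 / 0.01252 = 0.8466
β_P = Σ w_i β_i = 0.16×0.6358 + 0.27×1.6781 + 0.29×2.1989 + 0.28×0.8466 = 1.4295
MRP = 6.04% − 1.81% = 4.23%
E(R_P) = R_f + β_P × MRP = 1.81% + 1.4295 × 4.23% = 7.86%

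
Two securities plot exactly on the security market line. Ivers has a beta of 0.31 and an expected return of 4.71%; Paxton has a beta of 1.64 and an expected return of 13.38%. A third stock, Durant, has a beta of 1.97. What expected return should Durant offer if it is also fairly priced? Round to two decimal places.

MRP (SML slope) = (13.38% − 4.71%) / (1.64 − 0.31) = 8.67% / 1.33 = 6.5188%
R_f (intercept) = 4.71% − 0.31 × 6.5188% = 2.6892%
E(R_Durant) = R_f + β × MRP = 2.6892% + 1.97 × 6.5188% = 15.53%

15.53%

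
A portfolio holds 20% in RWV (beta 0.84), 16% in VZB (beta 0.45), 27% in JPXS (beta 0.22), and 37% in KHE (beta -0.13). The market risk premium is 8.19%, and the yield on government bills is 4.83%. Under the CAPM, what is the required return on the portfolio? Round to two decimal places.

6.89%

β_P = Σ w_i β_i = 0.20×0.84 + 0.16×0.45 + 0.27×0.22 + 0.37×-0.13 = 0.2513
E(R_P) = R_f + β_P × MRP = 4.83% + 0.2513 × 8.19% = 6.89%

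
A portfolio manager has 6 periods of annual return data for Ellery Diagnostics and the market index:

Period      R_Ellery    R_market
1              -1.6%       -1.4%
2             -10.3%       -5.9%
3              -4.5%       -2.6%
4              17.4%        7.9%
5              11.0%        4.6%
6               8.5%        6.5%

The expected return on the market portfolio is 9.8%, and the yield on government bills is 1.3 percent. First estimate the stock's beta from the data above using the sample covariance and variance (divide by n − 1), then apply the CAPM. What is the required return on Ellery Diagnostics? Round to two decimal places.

Mean R_i = (-1.6 − 10.3 − 4.5 + 17.4 + 11.0 + 8.5) / 6 = 3.4167%
Mean R_m = (-1.4 − 5.9 − 2.6 + 7.9 + 4.6 + 6.5) / 6 = 1.5167%
Σ(R_i − R̄_i)(R_m − R̄_m) = 286.9283  ⇒  Cov = 286.9283 / 5 = 57.3857
Σ(R_m − R̄_m)² = 155.5483  ⇒  Var(R_m) = 155.5483 / 5 = 31.1097
β = Cov / Var(R_m) = 57.3857 / 31.1097 = 1.8446
MRP = 9.8% − 1.3% = 8.50%
E(R) = R_f + β × MRP = 1.3% + 1.8446 × 8.5% = 16.98%

16.98%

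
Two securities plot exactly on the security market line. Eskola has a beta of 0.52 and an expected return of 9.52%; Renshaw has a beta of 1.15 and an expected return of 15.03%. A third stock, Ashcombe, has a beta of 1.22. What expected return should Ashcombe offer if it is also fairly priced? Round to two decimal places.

15.64%

MRP (SML slope) = (15.03% − 9.52%) / (1.15 − 0.52) = 5.51% / 0.63 = 8.7460%
R_f (intercept) = 9.52% − 0.52 × 8.7460% = 4.9721%
E(R_Ashcombe) = R_f + β × MRP = 4.9721% + 1.22 × 8.7460% = 15.64%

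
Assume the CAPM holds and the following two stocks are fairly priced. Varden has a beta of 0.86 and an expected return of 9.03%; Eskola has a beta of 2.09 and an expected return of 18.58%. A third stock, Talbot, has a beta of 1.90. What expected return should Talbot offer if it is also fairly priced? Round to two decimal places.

17.10%

MRP (SML slope) = (18.58% − 9.03%) / (2.09 − 0.86) = 9.55% / 1.23 = 7.7642%
R_f (intercept) = 9.03% − 0.86 × 7.7642% = 2.3528%
E(R_Talbot) = R_f + β × MRP = 2.3528% + 1.90 × 7.7642% = 17.10%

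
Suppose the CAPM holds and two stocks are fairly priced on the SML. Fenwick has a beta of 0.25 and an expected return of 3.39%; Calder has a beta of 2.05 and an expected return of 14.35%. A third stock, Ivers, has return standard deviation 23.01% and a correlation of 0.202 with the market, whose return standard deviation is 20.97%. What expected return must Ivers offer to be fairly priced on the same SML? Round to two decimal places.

MRP = (14.35% − 3.39%) / (2.05 − 0.25) = 6.0889%
R_f = 3.39% − 0.25 × 6.0889% = 1.8678%
β_Ivers = ρ·σ_i/σ_m = 0.202 × 23.01 / 20.97 = 0.2217
E(R_Ivers) = R_f + β × MRP = 1.8678% + 0.2217 × 6.0889% = 3.22%

3.22%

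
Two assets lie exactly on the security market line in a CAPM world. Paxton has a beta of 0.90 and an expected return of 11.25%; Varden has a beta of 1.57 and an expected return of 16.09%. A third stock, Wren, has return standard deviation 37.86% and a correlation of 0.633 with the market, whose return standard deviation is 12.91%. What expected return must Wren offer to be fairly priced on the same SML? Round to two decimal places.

18.16%

MRP = (16.09% − 11.25%) / (1.57 − 0.90) = 7.2239%
R_f = 11.25% − 0.90 × 7.2239% = 4.7485%
β_Wren = ρ·σ_i/σ_m = 0.633 × 37.86 / 12.91 = 1.8563
E(R_Wren) = R_f + β × MRP = 4.7485% + 1.8563 × 7.2239% = 18.16%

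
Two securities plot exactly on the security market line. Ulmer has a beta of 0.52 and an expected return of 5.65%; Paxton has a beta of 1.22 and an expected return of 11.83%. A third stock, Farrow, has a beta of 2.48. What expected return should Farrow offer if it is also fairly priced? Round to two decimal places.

22.95%

MRP (SML slope) = (11.83% − 5.65%) / (1.22 − 0.52) = 6.18% / 0.70 = 8.8286%
R_f (intercept) = 5.65% − 0.52 × 8.8286% = 1.0591%
E(R_Farrow) = R_f + β × MRP = 1.0591% + 2.48 × 8.8286% = 22.95%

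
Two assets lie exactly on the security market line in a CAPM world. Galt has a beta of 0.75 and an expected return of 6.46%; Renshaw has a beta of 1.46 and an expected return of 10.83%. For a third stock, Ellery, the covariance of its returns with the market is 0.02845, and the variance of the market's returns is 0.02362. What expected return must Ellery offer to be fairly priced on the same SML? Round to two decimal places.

9.26%

MRP = (10.83% − 6.46%) / (1.46 − 0.75) = 6.1549%
R_f = 6.46% − 0.75 × 6.1549% = 1.8438%
β_Ellery = Cov / Var(R_m) = 0.02845 / 0.02362 = 1.2045
E(R_Ellery) = R_f + β × MRP = 1.8438% + 1.2045 × 6.1549% = 9.26%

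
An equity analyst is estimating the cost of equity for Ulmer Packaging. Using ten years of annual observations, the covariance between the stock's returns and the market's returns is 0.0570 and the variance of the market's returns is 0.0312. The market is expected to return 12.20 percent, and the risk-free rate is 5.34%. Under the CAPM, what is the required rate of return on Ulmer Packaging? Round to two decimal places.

β = Cov(R_i, R_m) / Var(R_m) = 0.0570 / 0.0312 = 1.8269
MRP = 12.20% − 5.34% = 6.86%
E(R) = R_f + β × MRP = 5.34% + 1.8269 × 6.86% = 17.87%

17.87%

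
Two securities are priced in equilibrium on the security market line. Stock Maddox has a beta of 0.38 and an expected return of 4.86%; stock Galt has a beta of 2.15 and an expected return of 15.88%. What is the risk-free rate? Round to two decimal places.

2.49%

Both satisfy E(R) = R_f + β·MRP, so the slope of the SML is
MRP = (15.88% − 4.86%) / (2.15 − 0.38) = 11.02% / 1.77 = 6.2260%
R_f = E(R_Maddox) − β_Maddox·MRP = 4.86% − 0.38 × 6.2260% = 2.4941%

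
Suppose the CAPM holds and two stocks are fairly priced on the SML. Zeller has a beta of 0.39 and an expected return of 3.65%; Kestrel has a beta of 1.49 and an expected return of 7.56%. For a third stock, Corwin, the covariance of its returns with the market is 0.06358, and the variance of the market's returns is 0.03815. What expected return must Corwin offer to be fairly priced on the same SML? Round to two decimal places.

8.19%

MRP = (7.56% − 3.65%) / (1.49 − 0.39) = 3.5545%
R_f = 3.65% − 0.39 × 3.5545% = 2.2637%
β_Corwin = Cov / Var(R_m) = 0.06358 / 0.03815 = 1.6666
E(R_Corwin) = R_f + β × MRP = 2.2637% + 1.6666 × 3.5545% = 8.19%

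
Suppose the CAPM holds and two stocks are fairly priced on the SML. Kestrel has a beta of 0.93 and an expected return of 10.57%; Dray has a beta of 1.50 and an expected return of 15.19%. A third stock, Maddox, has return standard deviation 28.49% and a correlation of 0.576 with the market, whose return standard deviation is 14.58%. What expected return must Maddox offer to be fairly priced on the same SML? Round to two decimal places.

12.15%

MRP = (15.19% − 10.57%) / (1.50 − 0.93) = 8.1053%
R_f = 10.57% − 0.93 × 8.1053% = 3.0321%
β_Maddox = ρ·σ_i/σ_m = 0.576 × 28.49 / 14.58 = 1.1255
E(R_Maddox) = R_f + β × MRP = 3.0321% + 1.1255 × 8.1053% = 12.15%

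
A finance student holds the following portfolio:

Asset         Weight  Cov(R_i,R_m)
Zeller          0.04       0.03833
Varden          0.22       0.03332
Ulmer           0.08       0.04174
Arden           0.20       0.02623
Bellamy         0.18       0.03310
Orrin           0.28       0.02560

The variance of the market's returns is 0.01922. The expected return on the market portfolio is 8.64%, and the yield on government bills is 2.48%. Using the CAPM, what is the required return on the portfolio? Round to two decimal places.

β_Zeller = 0.03833 / 0.01922 = 1.9943
β_Varden = 0.03332 / 0.01922 = 1.7336
β_Ulmer = 0.04174 / 0.01922 = 2.1717
β_Arden = 0.02623 / 0.01922 = 1.3647
β_Bellamy = 0.03310 / 0.01922 = 1.7222
β_Orrin = 0.02560 / 0.01922 = 1.3319
β_P = Σ w_i β_i = 0.04×1.9943 + 0.22×1.7336 + 0.08×2.1717 + 0.20×1.3647 + 0.18×1.7222 + 0.28×1.3319 = 1.5908
MRP = 8.64% − 2.48% = 6.16%
E(R_P) = R_f + β_P × MRP = 2.48% + 1.5908 × 6.16% = 12.28%

12.28%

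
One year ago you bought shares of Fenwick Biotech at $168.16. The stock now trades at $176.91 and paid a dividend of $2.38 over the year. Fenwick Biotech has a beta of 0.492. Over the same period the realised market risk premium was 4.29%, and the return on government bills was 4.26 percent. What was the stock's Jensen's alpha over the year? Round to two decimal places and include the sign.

+0.25%

Realised HPR = (P1 + D1 − P0) / P0 = (176.91 + 2.38 − 168.16) / 168.16 = 11.13 / 168.16 = 6.6187%
CAPM required = R_f + β·MRP = 4.26% + 0.492 × 4.29% = 6.37068%
α = realised − required = 6.6187% − 6.37068% = +0.25%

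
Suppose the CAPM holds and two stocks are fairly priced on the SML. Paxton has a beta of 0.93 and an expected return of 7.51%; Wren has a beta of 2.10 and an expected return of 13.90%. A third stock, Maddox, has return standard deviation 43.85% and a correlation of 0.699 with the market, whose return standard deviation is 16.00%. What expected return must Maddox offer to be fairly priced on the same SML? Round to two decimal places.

MRP = (13.90% − 7.51%) / (2.10 − 0.93) = 5.4615%
R_f = 7.51% − 0.93 × 5.4615% = 2.4308%
β_Maddox = ρ·σ_i/σ_m = 0.699 × 43.85 / 16.00 = 1.9157
E(R_Maddox) = R_f + β × MRP = 2.4308% + 1.9157 × 5.4615% = 12.89%

12.89%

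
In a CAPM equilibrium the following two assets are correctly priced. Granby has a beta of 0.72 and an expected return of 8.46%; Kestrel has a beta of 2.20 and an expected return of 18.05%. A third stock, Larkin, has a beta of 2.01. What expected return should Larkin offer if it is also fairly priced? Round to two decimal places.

MRP (SML slope) = (18.05% − 8.46%) / (2.20 − 0.72) = 9.59% / 1.48 = 6.4797%
R_f (intercept) = 8.46% − 0.72 × 6.4797% = 3.7946%
E(R_Larkin) = R_f + β × MRP = 3.7946% + 2.01 × 6.4797% = 16.82%

16.82%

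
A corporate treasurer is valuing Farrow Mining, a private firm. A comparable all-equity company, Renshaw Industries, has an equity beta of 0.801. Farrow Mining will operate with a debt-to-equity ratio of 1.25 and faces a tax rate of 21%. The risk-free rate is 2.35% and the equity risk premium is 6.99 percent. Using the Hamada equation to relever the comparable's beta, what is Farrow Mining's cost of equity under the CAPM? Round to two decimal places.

13.48%

β_L = β_U × [1 + (1 − t)(D/E)] = 0.801 × [1 + (1 − 0.21) × 1.25]
    = 0.801 × [1 + 0.79 × 1.25] = 0.801 × 1.9875 = 1.5920
E(R) = R_f + β_L × MRP = 2.35% + 1.5920 × 6.99% = 13.48%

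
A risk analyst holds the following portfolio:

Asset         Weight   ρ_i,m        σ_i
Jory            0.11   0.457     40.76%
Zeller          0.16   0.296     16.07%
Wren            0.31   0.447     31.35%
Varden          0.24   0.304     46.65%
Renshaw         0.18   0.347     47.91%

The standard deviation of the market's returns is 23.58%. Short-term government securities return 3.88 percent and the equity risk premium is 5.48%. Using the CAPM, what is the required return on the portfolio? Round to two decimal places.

7.03%

β_Jory = 0.457 × 40.76% / 23.58% = 0.7900
β_Zeller = 0.296 × 16.07% / 23.58% = 0.2017
β_Wren = 0.447 × 31.35% / 23.58% = 0.5943
β_Varden = 0.304 × 46.65% / 23.58% = 0.6014
β_Renshaw = 0.347 × 47.91% / 23.58% = 0.7050
β_P = Σ w_i β_i = 0.11×0.7900 + 0.16×0.2017 + 0.31×0.5943 + 0.24×0.6014 + 0.18×0.7050 = 0.5746
E(R_P) = R_f + β_P × MRP = 3.88% + 0.5746 × 5.48% = 7.03%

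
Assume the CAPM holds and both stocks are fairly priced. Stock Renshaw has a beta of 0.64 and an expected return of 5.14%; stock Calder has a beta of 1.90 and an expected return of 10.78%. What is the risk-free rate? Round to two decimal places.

2.28%

Both satisfy E(R) = R_f + β·MRP, so the slope of the SML is
MRP = (10.78% − 5.14%) / (1.90 − 0.64) = 5.64% / 1.26 = 4.4762%
R_f = E(R_Renshaw) − β_Renshaw·MRP = 5.14% − 0.64 × 4.4762% = 2.2752%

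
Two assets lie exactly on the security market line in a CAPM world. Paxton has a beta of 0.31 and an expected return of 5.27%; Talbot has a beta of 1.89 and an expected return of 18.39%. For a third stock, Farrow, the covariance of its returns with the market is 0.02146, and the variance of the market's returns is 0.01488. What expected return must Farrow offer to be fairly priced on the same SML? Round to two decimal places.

MRP = (18.39% − 5.27%) / (1.89 − 0.31) = 8.3038%
R_f = 5.27% − 0.31 × 8.3038% = 2.6958%
β_Farrow = Cov / Var(R_m) = 0.02146 / 0.01488 = 1.4422
E(R_Farrow) = R_f + β × MRP = 2.6958% + 1.4422 × 8.3038% = 14.67%

14.67%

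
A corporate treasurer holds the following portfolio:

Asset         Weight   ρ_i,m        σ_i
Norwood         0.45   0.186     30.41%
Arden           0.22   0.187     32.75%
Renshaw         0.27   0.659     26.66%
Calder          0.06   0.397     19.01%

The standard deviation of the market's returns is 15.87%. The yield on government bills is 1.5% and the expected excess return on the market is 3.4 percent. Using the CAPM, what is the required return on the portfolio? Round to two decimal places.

3.45%

β_Norwood = 0.186 × 30.41% / 15.87% = 0.3564
β_Arden = 0.187 × 32.75% / 15.87% = 0.3859
β_Renshaw = 0.659 × 26.66% / 15.87% = 1.1071
β_Calder = 0.397 × 19.01% / 15.87% = 0.4755
β_P = Σ w_i β_i = 0.45×0.3564 + 0.22×0.3859 + 0.27×1.1071 + 0.06×0.4755 = 0.5727
E(R_P) = R_f + β_P × MRP = 1.5% + 0.5727 × 3.4% = 3.45%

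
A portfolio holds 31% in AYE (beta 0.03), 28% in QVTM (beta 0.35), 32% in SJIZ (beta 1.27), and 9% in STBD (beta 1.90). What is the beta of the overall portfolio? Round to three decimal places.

β_P = Σ w_i β_i = 0.31×0.03 + 0.28×0.35 + 0.32×1.27 + 0.09×1.90 = 0.6847

0.685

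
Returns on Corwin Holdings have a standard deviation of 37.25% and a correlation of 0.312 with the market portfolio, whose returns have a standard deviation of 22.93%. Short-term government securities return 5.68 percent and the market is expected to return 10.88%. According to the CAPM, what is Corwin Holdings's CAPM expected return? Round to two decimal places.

β = ρ × σ_i / σ_m = 0.312 × 37.25% / 22.93% = 0.5068
MRP = 10.88% − 5.68% = 5.20%
E(R) = 5.68% + 0.5068 × 5.20% = 8.32%

8.32%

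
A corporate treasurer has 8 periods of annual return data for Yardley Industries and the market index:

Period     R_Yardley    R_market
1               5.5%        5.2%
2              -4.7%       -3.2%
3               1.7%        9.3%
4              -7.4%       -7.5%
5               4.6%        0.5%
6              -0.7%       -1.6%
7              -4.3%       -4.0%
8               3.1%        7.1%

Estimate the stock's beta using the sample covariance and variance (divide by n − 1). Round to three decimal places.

Mean R_i = (5.5 − 4.7 + 1.7 − 7.4 + 4.6 − 0.7 − 4.3 + 3.1) / 8 = -0.2750%
Mean R_m = (5.2 − 3.2 + 9.3 − 7.5 + 0.5 − 1.6 − 4.0 + 7.1) / 8 = 0.7250%
Σ(R_i − R̄_i)(R_m − R̄_m) = 159.1750  ⇒  Cov = 159.1750 / 7 = 22.7393
Σ(R_m − R̄_m)² = 245.0350  ⇒  Var(R_m) = 245.0350 / 7 = 35.0050
β = Cov / Var(R_m) = 22.7393 / 35.0050 = 0.6496

0.650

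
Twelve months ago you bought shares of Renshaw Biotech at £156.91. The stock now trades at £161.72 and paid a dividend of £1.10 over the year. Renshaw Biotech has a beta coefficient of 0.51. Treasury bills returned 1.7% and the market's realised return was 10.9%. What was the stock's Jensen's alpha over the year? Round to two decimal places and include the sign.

-2.63%

Realised HPR = (P1 + D1 − P0) / P0 = (161.72 + 1.10 − 156.91) / 156.91 = 5.91 / 156.91 = 3.7665%
MRP = 10.9% − 1.7% = 9.20%
CAPM required = R_f + β·MRP = 1.7% + 0.51 × 9.2% = 6.3920%
α = realised − required = 3.7665% − 6.3920% = -2.63%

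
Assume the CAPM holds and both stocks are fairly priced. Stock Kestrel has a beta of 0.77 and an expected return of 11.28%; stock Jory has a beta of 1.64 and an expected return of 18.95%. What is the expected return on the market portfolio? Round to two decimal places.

13.31%

Both satisfy E(R) = R_f + β·MRP, so the slope of the SML is
MRP = (18.95% − 11.28%) / (1.64 − 0.77) = 7.67% / 0.87 = 8.8161%
R_f = E(R_Kestrel) − β_Kestrel·MRP = 11.28% − 0.77 × 8.8161% = 4.4916%
E(R_m) = R_f + MRP = 4.4916% + 8.8161% = 13.31%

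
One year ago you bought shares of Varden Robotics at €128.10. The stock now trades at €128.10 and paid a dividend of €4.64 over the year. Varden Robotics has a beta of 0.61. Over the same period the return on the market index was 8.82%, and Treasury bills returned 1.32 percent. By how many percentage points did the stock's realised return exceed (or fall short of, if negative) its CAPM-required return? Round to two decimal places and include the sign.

Realised HPR = (P1 + D1 − P0) / P0 = (128.10 + 4.64 − 128.10) / 128.10 = 4.64 / 128.10 = 3.6222%
MRP = 8.82% − 1.32% = 7.50%
CAPM required = R_f + β·MRP = 1.32% + 0.61 × 7.50% = 5.8950%
α = realised − required = 3.6222% − 5.8950% = -2.27%

-2.27%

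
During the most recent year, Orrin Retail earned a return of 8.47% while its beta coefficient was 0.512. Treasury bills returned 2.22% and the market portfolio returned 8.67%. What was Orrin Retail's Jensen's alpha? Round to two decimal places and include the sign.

Market excess return = 8.67% − 2.22% = 6.45%
CAPM benchmark = R_f + β(R_m − R_f) = 2.22% + 0.512 × 6.45% = 5.52240%
α = actual − benchmark = 8.47% − 5.52240% = +2.95%

+2.95%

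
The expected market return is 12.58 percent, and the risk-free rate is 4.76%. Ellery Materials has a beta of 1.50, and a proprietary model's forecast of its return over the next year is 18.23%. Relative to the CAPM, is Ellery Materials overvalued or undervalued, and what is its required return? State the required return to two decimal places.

MRP = 12.58% − 4.76% = 7.82%
Required return = R_f + β·MRP = 4.76% + 1.50 × 7.82% = 16.49%
Forecast 18.23% > required 16.49% → the stock plots above the SML → undervalued.

Undervalued; required return 16.49%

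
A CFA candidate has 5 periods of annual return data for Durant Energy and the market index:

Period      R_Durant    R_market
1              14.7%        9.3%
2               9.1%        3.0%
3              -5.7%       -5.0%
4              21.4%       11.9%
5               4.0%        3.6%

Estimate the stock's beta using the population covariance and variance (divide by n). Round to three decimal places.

Mean R_i = (14.7 + 9.1 − 5.7 + 21.4 + 4.0) / 5 = 8.7000%
Mean R_m = (9.3 + 3.0 − 5.0 + 11.9 + 3.6) / 5 = 4.5600%
Σ(R_i − R̄_i)(R_m − R̄_m) = 263.2100  ⇒  Cov = 263.2100 / 5 = 52.6420
Σ(R_m − R̄_m)² = 171.0920  ⇒  Var(R_m) = 171.0920 / 5 = 34.2184
β = Cov / Var(R_m) = 52.6420 / 34.2184 = 1.5384

1.538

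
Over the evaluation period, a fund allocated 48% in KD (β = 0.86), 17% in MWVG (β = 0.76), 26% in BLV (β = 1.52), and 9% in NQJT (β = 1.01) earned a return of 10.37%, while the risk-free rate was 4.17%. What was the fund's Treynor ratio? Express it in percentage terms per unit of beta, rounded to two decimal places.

β_P = 0.48×0.86 + 0.17×0.76 + 0.26×1.52 + 0.09×1.01 = 1.0281
Treynor = (R_P − R_f) / β_P = (10.37% − 4.17%) / 1.0281 = 6.20% / 1.0281 = 6.03%

6.03%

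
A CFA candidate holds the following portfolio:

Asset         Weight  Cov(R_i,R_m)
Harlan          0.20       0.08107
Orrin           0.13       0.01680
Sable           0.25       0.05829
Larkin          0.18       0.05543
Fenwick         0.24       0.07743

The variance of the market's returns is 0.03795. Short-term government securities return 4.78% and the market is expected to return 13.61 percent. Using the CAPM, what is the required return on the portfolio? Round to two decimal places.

19.10%

β_Harlan = 0.08107 / 0.03795 = 2.1362
β_Orrin = 0.01680 / 0.03795 = 0.4427
β_Sable = 0.05829 / 0.03795 = 1.5360
β_Larkin = 0.05543 / 0.03795 = 1.4606
β_Fenwick = 0.07743 / 0.03795 = 2.0403
β_P = Σ w_i β_i = 0.20×2.1362 + 0.13×0.4427 + 0.25×1.5360 + 0.18×1.4606 + 0.24×2.0403 = 1.6214
MRP = 13.61% − 4.78% = 8.83%
E(R_P) = R_f + β_P × MRP = 4.78% + 1.6214 × 8.83% = 19.10%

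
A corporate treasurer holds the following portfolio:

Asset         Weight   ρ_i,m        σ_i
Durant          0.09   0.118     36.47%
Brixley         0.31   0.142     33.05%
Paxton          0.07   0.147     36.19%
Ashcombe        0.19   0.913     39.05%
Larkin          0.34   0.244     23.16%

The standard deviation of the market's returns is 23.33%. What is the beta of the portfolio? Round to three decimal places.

0.468

β_Durant = 0.118 × 36.47% / 23.33% = 0.1845
β_Brixley = 0.142 × 33.05% / 23.33% = 0.2012
β_Paxton = 0.147 × 36.19% / 23.33% = 0.2280
β_Ashcombe = 0.913 × 39.05% / 23.33% = 1.5282
β_Larkin = 0.244 × 23.16% / 23.33% = 0.2422
β_P = Σ w_i β_i = 0.09×0.1845 + 0.31×0.2012 + 0.07×0.2280 + 0.19×1.5282 + 0.34×0.2422 = 0.4676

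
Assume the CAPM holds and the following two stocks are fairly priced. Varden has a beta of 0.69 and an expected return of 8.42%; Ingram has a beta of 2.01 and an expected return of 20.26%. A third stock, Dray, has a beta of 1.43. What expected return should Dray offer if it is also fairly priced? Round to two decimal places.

MRP (SML slope) = (20.26% − 8.42%) / (2.01 − 0.69) = 11.84% / 1.32 = 8.9697%
R_f (intercept) = 8.42% − 0.69 × 8.9697% = 2.2309%
E(R_Dray) = R_f + β × MRP = 2.2309% + 1.43 × 8.9697% = 15.06%

15.06%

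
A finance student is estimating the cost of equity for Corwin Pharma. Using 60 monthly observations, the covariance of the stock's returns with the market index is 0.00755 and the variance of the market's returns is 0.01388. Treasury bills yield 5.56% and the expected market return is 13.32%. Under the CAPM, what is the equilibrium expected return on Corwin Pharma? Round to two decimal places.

9.78%

β = Cov(R_i, R_m) / Var(R_m) = 0.00755 / 0.01388 = 0.5439
MRP = 13.32% − 5.56% = 7.76%
E(R) = R_f + β × MRP = 5.56% + 0.5439 × 7.76% = 9.78%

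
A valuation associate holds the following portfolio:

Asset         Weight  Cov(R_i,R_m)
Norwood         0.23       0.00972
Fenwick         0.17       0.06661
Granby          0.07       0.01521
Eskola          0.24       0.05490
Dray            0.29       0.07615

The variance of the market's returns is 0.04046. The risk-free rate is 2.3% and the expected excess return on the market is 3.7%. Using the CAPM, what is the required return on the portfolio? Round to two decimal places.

β_Norwood = 0.00972 / 0.04046 = 0.2402
β_Fenwick = 0.06661 / 0.04046 = 1.6463
β_Granby = 0.01521 / 0.04046 = 0.3759
β_Eskola = 0.05490 / 0.04046 = 1.3569
β_Dray = 0.07615 / 0.04046 = 1.8821
β_P = Σ w_i β_i = 0.23×0.2402 + 0.17×1.6463 + 0.07×0.3759 + 0.24×1.3569 + 0.29×1.8821 = 1.2329
E(R_P) = R_f + β_P × MRP = 2.3% + 1.2329 × 3.7% = 6.86%

6.86%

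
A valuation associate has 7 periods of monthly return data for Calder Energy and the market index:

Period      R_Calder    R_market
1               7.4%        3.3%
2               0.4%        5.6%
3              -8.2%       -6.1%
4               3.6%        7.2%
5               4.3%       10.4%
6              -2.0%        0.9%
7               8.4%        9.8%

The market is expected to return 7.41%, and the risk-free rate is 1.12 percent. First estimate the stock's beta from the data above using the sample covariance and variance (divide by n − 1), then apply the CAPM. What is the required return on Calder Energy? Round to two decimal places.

Mean R_i = (7.4 + 0.4 − 8.2 + 3.6 + 4.3 − 2.0 + 8.4) / 7 = 1.9857%
Mean R_m = (3.3 + 5.6 − 6.1 + 7.2 + 10.4 + 0.9 + 9.8) / 7 = 4.4429%
Σ(R_i − R̄_i)(R_m − R̄_m) = 166.0843  ⇒  Cov = 166.0843 / 6 = 27.6807
Σ(R_m − R̄_m)² = 198.1371  ⇒  Var(R_m) = 198.1371 / 6 = 33.0229
β = Cov / Var(R_m) = 27.6807 / 33.0229 = 0.8382
MRP = 7.41% − 1.12% = 6.29%
E(R) = R_f + β × MRP = 1.12% + 0.8382 × 6.29% = 6.39%

6.39%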